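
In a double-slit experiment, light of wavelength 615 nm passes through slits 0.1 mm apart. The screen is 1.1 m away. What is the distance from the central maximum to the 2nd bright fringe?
y = mλL/d = 13.53 mm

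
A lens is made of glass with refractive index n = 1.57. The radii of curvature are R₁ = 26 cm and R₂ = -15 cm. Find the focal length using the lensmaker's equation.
1/f = (n − 1)(1/R₁ − 1/R₂) → f = 16.69 cm (converging lens)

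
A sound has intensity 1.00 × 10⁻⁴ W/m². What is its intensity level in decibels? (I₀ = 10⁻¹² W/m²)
β = 10·log₁₀(I/I₀) = 80 dB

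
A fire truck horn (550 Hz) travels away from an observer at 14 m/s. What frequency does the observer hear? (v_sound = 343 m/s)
f_obs = f·v/(v + v_s) = 528.4 Hz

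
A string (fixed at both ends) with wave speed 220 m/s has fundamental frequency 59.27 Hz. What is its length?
L = v/(2f₁) = 1.856 m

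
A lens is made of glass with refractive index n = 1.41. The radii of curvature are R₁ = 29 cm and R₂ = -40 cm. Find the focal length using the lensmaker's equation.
1/f = (n − 1)(1/R₁ − 1/R₂) → f = 41 cm (converging lens)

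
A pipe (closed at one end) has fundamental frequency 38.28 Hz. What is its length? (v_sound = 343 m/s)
L = v/(4f₁) = 2.24 m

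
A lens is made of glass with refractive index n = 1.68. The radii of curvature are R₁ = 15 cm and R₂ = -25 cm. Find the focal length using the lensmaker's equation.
1/f = (n − 1)(1/R₁ − 1/R₂) → f = 13.79 cm (converging lens)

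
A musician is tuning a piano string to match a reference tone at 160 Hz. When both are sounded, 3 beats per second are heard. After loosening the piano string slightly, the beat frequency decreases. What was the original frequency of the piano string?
163 Hz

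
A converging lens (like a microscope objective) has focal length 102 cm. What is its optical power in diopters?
P = 1/f = 0.9804 D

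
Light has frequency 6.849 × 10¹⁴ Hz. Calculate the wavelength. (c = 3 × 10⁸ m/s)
λ = c/f = 438 nm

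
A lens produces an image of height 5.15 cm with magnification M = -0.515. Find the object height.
ho = |hi|/|M| = 10 cm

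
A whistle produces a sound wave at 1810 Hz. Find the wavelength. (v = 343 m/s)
λ = v/f = 0.1895 m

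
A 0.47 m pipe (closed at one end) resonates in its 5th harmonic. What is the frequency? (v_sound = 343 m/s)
fₙ = nv/(4L) = 912.2 Hz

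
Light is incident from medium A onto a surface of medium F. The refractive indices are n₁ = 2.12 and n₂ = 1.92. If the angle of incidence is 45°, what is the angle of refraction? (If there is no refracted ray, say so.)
sin θ₂ = (n₁/n₂)·sin θ₁ = 0.7808 → θ₂ = 51.33°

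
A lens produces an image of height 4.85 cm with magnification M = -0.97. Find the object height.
ho = |hi|/|M| = 5 cm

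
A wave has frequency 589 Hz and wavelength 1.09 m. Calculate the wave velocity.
v = fλ = 642 m/s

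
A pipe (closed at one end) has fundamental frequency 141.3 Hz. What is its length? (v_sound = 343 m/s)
L = v/(4f₁) = 0.6069 m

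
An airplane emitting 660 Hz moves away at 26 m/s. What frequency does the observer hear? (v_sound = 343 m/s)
f_obs = f·v/(v + v_s) = 613.5 Hz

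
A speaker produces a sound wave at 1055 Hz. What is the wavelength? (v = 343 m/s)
λ = v/f = 0.3251 m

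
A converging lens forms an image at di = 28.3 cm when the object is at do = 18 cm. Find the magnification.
M = −di/do = -1.572 (inverted image)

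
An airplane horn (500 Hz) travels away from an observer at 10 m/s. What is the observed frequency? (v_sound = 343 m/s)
f_obs = f·v/(v + v_s) = 485.8 Hz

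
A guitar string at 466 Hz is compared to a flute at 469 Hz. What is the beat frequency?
3 Hz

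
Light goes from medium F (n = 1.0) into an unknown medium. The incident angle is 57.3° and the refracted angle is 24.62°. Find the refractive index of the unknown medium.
n₂ = n₁·sin θ₁ / sin θ₂ = 2.02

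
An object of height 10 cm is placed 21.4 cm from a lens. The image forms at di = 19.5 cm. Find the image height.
hi = (-di/do) × ho = -9.112 cm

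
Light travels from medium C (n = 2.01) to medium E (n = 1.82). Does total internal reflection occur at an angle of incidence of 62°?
θc = arcsin(n₂/n₁) = 64.89°; 62° < θc, so no — the ray refracts.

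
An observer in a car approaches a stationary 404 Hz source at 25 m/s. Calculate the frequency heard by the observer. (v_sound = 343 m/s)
f_obs = f·(v + v_o)/v = 433.4 Hz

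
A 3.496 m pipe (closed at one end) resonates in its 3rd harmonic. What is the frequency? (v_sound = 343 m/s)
fₙ = nv/(4L) = 73.58 Hz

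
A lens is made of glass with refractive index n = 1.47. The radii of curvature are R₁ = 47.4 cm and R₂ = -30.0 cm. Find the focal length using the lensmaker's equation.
1/f = (n − 1)(1/R₁ − 1/R₂) → f = 39.09 cm (converging lens)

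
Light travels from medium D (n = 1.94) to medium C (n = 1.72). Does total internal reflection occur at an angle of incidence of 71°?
θc = arcsin(n₂/n₁) = 62.45°; 71° > θc, so yes — total internal reflection.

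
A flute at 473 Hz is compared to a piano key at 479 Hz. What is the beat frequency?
6 Hz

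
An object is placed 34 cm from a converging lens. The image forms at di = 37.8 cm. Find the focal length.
1/f = 1/do + 1/di → f = 17.9 cm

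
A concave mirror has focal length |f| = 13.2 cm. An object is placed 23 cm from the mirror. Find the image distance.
f = +13.2 cm (concave); 1/di = 1/f − 1/do → di = 30.98 cm (real image, in front of mirror)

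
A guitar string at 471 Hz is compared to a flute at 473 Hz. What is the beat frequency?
2 Hz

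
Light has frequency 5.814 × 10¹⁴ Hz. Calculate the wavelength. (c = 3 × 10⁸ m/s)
λ = c/f = 516 nm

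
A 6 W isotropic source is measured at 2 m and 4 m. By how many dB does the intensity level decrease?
Δβ = 20·log₁₀(r₂/r₁) = 6.021 dB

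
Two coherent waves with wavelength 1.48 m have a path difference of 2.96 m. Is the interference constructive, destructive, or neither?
constructive — path difference = 2λ, a whole number of wavelengths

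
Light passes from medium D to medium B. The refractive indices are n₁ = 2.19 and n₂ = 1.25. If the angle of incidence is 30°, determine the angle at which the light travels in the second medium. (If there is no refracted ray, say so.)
sin θ₂ = (n₁/n₂)·sin θ₁ = 0.876 → θ₂ = 61.16°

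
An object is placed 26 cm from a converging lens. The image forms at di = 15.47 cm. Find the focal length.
1/f = 1/do + 1/di → f = 9.699 cm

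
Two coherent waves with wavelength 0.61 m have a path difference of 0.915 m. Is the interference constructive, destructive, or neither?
destructive — path difference = 1.5λ, an odd multiple of λ/2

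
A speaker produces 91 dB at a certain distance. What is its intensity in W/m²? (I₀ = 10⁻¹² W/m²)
I = I₀·10^(β/10) = 1.26 × 10⁻³ W/m²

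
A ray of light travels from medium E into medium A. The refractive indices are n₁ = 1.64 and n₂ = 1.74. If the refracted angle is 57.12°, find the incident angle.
sin θ₁ = (n₂/n₁)·sin θ₂ → θ₁ = 63°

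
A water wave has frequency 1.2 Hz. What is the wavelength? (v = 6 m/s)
λ = v/f = 5 m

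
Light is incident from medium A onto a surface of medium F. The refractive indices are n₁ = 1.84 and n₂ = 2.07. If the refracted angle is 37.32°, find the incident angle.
sin θ₁ = (n₂/n₁)·sin θ₂ → θ₁ = 43°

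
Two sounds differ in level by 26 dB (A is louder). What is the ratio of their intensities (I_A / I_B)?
I_A/I_B = 10^(Δβ/10) = 398.1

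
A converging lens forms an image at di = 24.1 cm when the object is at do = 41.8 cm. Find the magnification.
M = −di/do = -0.5766 (inverted image)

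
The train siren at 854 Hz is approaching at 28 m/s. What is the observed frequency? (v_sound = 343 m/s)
f_obs = f·v/(v − v_s) = 929.9 Hz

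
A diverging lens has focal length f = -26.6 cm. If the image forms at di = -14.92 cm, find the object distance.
1/do = 1/f − 1/di → do = 33.98 cm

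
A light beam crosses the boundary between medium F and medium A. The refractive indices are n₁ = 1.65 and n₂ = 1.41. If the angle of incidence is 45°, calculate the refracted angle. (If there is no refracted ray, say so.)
sin θ₂ = (n₁/n₂)·sin θ₁ = 0.8275 → θ₂ = 55.84°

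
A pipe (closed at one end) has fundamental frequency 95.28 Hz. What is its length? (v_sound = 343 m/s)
L = v/(4f₁) = 0.9 m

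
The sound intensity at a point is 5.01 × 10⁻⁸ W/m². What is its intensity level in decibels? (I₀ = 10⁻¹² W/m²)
β = 10·log₁₀(I/I₀) = 47 dB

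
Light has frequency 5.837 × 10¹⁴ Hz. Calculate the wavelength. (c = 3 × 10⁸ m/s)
λ = c/f = 514 nm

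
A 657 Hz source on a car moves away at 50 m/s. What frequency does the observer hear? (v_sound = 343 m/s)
f_obs = f·v/(v + v_s) = 573.4 Hz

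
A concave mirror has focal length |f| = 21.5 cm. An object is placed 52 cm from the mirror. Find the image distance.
f = +21.5 cm (concave); 1/di = 1/f − 1/do → di = 36.66 cm (real image, in front of mirror)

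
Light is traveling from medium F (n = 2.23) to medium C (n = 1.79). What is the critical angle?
θc = arcsin(n₂/n₁) = 53.39°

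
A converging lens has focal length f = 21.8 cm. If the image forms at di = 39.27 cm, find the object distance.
1/do = 1/f − 1/di → do = 49 cm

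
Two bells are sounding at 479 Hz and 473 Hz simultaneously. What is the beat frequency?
6 Hz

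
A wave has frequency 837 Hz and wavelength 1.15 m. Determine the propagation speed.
v = fλ = 962.5 m/s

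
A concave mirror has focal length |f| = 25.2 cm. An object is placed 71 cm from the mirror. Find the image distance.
f = +25.2 cm (concave); 1/di = 1/f − 1/do → di = 39.07 cm (real image, in front of mirror)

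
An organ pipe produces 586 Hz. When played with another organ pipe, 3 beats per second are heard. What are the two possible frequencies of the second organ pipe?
f₂ = 586 ± 3 Hz → 589 Hz or 583 Hz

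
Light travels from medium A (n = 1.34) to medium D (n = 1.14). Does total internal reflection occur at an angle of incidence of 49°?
θc = arcsin(n₂/n₁) = 58.29°; 49° < θc, so no — the ray refracts.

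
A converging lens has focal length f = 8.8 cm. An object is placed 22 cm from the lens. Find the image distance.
1/di = 1/f − 1/do → di = 14.67 cm (real image)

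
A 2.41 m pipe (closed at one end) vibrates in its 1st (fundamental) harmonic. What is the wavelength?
λₙ = 4L/n = 9.64 m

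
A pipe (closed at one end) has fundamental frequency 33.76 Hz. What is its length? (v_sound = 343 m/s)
L = v/(4f₁) = 2.54 m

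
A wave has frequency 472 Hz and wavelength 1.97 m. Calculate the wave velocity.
v = fλ = 929.8 m/s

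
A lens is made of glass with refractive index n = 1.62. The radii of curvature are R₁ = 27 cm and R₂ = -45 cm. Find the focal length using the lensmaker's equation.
1/f = (n − 1)(1/R₁ − 1/R₂) → f = 27.22 cm (converging lens)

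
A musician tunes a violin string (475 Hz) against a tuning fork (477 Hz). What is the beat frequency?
2 Hz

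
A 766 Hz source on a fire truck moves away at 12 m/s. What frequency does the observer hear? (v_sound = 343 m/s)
f_obs = f·v/(v + v_s) = 740.1 Hz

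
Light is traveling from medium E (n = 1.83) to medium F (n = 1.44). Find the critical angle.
θc = arcsin(n₂/n₁) = 51.9°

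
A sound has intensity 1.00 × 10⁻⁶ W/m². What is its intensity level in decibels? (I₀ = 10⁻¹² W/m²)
β = 10·log₁₀(I/I₀) = 60 dB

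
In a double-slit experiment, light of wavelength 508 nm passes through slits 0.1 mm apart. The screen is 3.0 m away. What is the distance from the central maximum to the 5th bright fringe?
y = mλL/d = 76.2 mm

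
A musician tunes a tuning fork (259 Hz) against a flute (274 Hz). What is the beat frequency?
15 Hz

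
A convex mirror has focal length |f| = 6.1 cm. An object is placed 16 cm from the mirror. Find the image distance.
f = −6.1 cm (convex); 1/di = 1/f − 1/do → di = -4.416 cm (virtual image, behind mirror)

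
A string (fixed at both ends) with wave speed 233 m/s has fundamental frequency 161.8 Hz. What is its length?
L = v/(2f₁) = 0.72 m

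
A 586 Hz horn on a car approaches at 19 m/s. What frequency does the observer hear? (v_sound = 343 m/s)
f_obs = f·v/(v − v_s) = 620.4 Hz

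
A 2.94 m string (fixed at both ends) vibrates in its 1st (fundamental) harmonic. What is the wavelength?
λₙ = 2L/n = 5.88 m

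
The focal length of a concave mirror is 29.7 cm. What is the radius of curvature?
R = 2|f| = 59.4 cm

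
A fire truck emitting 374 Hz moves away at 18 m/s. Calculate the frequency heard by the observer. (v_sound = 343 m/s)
f_obs = f·v/(v + v_s) = 355.4 Hz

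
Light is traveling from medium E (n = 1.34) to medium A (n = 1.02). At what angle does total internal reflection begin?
θc = arcsin(n₂/n₁) = 49.57°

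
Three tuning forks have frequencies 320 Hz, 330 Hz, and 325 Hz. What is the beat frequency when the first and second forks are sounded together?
10 Hz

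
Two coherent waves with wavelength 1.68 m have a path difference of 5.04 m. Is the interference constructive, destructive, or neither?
constructive — path difference = 3λ, a whole number of wavelengths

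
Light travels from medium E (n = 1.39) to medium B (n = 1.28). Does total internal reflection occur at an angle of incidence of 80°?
θc = arcsin(n₂/n₁) = 67.05°; 80° > θc, so yes — total internal reflection.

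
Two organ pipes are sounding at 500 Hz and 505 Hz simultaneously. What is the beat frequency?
5 Hz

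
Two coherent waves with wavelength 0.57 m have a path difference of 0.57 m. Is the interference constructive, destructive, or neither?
constructive — path difference = 1λ, a whole number of wavelengths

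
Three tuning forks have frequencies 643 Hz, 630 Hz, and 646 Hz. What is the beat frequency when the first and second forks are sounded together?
13 Hz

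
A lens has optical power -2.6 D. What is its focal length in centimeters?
f = 1/P = -38.46 cm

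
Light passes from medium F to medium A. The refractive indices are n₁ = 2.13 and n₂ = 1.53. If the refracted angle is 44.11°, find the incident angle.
sin θ₁ = (n₂/n₁)·sin θ₂ → θ₁ = 30°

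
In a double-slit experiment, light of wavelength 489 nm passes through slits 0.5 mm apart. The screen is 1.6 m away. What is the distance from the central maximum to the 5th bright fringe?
y = mλL/d = 7.824 mm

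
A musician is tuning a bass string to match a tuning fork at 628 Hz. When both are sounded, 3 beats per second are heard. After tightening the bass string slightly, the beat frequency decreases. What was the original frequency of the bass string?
625 Hz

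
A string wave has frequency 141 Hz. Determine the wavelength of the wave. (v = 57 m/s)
λ = v/f = 0.4043 m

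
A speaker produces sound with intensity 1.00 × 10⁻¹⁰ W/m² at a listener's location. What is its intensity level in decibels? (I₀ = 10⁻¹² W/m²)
β = 10·log₁₀(I/I₀) = 20 dB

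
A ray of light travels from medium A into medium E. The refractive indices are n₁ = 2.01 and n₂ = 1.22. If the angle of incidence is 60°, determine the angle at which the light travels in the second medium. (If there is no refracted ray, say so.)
sin θ₂ = (n₁/n₂)·sin θ₁ = 1.427 > 1, so there is no refracted ray — the light undergoes total internal reflection.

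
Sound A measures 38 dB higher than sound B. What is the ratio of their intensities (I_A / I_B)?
I_A/I_B = 10^(Δβ/10) = 6310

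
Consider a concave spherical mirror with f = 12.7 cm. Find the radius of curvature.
R = 2|f| = 25.4 cm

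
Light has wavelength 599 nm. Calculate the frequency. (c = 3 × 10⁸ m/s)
f = c/λ = 5.008 × 10¹⁴ Hz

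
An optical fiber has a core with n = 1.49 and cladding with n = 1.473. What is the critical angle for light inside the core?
θc = arcsin(n_cladding/n_core) = 81.34°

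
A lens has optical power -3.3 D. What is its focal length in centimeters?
f = 1/P = -30.3 cm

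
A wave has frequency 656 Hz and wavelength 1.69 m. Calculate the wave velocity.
v = fλ = 1109 m/s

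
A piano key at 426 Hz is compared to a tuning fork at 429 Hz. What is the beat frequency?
3 Hz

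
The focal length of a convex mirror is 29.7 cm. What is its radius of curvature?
R = 2|f| = 59.4 cm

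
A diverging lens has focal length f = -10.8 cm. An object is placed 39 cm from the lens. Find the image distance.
1/di = 1/f − 1/do → di = -8.458 cm (virtual image)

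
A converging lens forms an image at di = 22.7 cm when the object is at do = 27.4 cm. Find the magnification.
M = −di/do = -0.8285 (inverted image)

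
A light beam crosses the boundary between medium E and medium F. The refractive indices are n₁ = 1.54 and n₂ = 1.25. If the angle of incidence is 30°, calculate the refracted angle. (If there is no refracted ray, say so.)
sin θ₂ = (n₁/n₂)·sin θ₁ = 0.616 → θ₂ = 38.02°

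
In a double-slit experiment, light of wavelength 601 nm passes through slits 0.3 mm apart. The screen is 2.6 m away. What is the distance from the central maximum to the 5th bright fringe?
y = mλL/d = 26.04 mm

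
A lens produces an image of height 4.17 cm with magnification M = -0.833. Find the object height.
ho = |hi|/|M| = 5.006 cm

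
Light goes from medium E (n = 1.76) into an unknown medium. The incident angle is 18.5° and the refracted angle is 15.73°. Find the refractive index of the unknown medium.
n₂ = n₁·sin θ₁ / sin θ₂ = 2.06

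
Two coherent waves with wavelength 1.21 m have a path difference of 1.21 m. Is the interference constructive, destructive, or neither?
constructive — path difference = 1λ, a whole number of wavelengths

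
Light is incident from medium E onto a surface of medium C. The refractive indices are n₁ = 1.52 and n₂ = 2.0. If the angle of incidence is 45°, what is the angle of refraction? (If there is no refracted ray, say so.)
sin θ₂ = (n₁/n₂)·sin θ₁ = 0.5374 → θ₂ = 32.51°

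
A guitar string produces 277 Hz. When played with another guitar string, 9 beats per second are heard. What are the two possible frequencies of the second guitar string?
f₂ = 277 ± 9 Hz → 286 Hz or 268 Hz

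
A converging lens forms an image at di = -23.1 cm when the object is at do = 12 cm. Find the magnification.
M = −di/do = 1.925 (upright image)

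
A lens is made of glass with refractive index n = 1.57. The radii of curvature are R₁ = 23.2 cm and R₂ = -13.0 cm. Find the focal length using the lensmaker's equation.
1/f = (n − 1)(1/R₁ − 1/R₂) → f = 14.62 cm (converging lens)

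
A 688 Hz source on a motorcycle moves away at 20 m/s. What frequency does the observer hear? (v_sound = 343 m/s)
f_obs = f·v/(v + v_s) = 650.1 Hz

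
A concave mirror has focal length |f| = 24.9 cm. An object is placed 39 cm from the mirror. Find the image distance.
f = +24.9 cm (concave); 1/di = 1/f − 1/do → di = 68.87 cm (real image, in front of mirror)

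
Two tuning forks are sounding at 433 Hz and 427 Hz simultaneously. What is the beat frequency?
6 Hz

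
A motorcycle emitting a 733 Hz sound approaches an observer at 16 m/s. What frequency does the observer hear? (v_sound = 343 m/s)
f_obs = f·v/(v − v_s) = 768.9 Hz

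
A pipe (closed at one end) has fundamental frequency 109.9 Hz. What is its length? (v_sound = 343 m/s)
L = v/(4f₁) = 0.7803 m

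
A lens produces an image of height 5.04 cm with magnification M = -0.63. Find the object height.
ho = |hi|/|M| = 8 cm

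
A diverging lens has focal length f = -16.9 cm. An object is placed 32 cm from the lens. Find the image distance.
1/di = 1/f − 1/do → di = -11.06 cm (virtual image)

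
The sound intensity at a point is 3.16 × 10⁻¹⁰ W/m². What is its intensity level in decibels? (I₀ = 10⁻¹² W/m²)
β = 10·log₁₀(I/I₀) = 25 dB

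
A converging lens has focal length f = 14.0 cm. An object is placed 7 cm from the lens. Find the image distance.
1/di = 1/f − 1/do → di = -14 cm (virtual image)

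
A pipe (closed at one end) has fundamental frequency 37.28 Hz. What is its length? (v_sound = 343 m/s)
L = v/(4f₁) = 2.3 m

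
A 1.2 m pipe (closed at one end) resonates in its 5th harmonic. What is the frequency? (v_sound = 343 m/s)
fₙ = nv/(4L) = 357.3 Hz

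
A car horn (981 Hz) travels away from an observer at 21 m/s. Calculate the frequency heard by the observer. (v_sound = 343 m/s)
f_obs = f·v/(v + v_s) = 924.4 Hz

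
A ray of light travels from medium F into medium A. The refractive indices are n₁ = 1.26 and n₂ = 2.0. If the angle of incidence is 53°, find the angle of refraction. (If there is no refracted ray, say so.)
sin θ₂ = (n₁/n₂)·sin θ₁ = 0.5031 → θ₂ = 30.21°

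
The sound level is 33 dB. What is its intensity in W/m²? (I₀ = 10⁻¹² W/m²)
I = I₀·10^(β/10) = 2.00 × 10⁻⁹ W/m²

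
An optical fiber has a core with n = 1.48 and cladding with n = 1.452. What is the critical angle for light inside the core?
θc = arcsin(n_cladding/n_core) = 78.84°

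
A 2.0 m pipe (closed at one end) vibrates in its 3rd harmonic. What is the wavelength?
λₙ = 4L/n = 2.667 m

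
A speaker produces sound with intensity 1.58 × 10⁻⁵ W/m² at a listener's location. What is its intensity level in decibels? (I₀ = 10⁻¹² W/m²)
β = 10·log₁₀(I/I₀) = 71.99 dB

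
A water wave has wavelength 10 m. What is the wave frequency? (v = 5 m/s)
f = v/λ = 0.5 Hz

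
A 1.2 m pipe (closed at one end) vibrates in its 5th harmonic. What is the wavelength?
λₙ = 4L/n = 0.96 m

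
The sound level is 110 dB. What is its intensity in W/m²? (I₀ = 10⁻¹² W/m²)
I = I₀·10^(β/10) = 1.00 × 10⁻¹ W/m²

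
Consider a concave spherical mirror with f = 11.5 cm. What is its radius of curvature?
R = 2|f| = 23 cm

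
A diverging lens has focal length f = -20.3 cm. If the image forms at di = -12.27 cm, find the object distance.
1/do = 1/f − 1/di → do = 31.02 cm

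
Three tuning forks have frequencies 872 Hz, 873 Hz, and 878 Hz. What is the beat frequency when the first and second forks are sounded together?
1 Hz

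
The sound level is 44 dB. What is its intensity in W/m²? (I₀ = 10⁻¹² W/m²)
I = I₀·10^(β/10) = 2.51 × 10⁻⁸ W/m²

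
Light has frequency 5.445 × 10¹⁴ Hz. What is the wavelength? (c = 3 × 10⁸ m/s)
λ = c/f = 551 nm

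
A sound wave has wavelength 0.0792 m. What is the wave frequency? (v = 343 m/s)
f = v/λ = 4331 Hz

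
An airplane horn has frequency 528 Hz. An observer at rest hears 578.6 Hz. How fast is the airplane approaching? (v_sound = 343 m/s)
v_s = v·(1 − f/f_obs) = 30 m/s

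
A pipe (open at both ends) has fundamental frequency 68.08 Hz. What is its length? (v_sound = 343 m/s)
L = v/(2f₁) = 2.519 m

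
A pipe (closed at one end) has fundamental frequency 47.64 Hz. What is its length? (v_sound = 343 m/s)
L = v/(4f₁) = 1.8 m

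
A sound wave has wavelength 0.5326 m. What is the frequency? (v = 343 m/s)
f = v/λ = 644 Hz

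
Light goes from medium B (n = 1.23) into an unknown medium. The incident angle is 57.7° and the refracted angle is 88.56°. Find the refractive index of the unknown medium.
n₂ = n₁·sin θ₁ / sin θ₂ = 1.04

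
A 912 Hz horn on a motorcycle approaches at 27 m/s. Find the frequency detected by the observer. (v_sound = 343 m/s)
f_obs = f·v/(v − v_s) = 989.9 Hz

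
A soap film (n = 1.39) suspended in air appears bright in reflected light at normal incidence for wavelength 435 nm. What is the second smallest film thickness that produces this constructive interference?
2nt = (m − ½)λ with m = 2 → t = (m − ½)λ/(2n) = 234.7 nm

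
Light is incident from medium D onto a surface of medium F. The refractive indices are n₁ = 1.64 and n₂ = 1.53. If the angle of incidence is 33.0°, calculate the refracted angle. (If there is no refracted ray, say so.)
sin θ₂ = (n₁/n₂)·sin θ₁ = 0.5838 → θ₂ = 35.72°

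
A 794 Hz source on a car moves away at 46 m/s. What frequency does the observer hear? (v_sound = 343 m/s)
f_obs = f·v/(v + v_s) = 700.1 Hz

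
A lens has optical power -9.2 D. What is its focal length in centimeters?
f = 1/P = -10.87 cm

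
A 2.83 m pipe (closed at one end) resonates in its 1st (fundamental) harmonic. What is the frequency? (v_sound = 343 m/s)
fₙ = nv/(4L) = 30.3 Hz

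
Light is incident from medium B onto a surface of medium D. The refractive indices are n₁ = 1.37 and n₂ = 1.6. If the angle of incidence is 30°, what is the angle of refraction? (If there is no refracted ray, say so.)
sin θ₂ = (n₁/n₂)·sin θ₁ = 0.4281 → θ₂ = 25.35°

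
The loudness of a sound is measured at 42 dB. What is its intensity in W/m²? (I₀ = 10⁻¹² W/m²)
I = I₀·10^(β/10) = 1.58 × 10⁻⁸ W/m²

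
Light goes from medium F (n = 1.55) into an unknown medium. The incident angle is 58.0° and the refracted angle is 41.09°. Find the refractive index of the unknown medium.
n₂ = n₁·sin θ₁ / sin θ₂ = 2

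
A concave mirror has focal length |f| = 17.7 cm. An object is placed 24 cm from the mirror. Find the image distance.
f = +17.7 cm (concave); 1/di = 1/f − 1/do → di = 67.43 cm (real image, in front of mirror)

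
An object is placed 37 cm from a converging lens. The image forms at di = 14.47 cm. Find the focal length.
1/f = 1/do + 1/di → f = 10.4 cm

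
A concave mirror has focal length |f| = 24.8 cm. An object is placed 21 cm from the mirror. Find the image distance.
f = +24.8 cm (concave); 1/di = 1/f − 1/do → di = -137.1 cm (virtual image, behind mirror)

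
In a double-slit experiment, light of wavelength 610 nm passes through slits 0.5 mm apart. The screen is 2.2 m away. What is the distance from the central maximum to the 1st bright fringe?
y = mλL/d = 2.684 mm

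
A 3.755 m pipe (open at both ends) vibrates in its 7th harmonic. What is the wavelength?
λₙ = 2L/n = 1.073 m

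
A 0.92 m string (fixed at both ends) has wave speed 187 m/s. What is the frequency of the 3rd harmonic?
fₙ = nv/(2L) = 304.9 Hz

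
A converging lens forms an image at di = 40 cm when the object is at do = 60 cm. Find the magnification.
M = −di/do = -0.6667 (inverted image)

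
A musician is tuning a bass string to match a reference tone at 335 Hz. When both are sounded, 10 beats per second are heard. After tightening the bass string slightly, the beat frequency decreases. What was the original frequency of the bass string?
325 Hz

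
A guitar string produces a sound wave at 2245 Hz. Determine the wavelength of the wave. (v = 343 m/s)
λ = v/f = 0.1528 m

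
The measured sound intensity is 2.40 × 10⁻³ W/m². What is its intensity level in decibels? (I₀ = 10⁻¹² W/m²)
β = 10·log₁₀(I/I₀) = 93.8 dB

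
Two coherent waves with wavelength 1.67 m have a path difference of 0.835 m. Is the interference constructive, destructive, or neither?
destructive — path difference = 0.5λ, an odd multiple of λ/2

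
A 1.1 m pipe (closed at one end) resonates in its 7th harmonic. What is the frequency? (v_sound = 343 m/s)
fₙ = nv/(4L) = 545.7 Hz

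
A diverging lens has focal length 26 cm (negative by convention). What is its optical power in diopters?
P = 1/f = -3.846 D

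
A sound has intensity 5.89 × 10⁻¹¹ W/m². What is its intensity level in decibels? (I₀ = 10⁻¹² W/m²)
β = 10·log₁₀(I/I₀) = 17.7 dB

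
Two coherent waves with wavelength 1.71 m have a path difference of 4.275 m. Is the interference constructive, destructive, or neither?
destructive — path difference = 2.5λ, an odd multiple of λ/2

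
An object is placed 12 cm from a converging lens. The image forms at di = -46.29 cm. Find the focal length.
1/f = 1/do + 1/di → f = 16.2 cm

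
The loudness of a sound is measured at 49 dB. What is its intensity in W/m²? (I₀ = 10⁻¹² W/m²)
I = I₀·10^(β/10) = 7.94 × 10⁻⁸ W/m²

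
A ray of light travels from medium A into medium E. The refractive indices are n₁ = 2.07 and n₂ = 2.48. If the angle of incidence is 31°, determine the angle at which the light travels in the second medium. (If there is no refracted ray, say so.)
sin θ₂ = (n₁/n₂)·sin θ₁ = 0.4299 → θ₂ = 25.46°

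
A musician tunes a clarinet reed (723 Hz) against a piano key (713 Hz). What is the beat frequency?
10 Hz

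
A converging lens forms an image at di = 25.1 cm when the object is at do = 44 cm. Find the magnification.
M = −di/do = -0.5705 (inverted image)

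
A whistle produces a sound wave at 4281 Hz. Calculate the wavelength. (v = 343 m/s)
λ = v/f = 0.08012 m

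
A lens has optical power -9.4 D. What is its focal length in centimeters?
f = 1/P = -10.64 cm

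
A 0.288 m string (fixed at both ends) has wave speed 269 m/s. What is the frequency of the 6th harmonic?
fₙ = nv/(2L) = 2802 Hz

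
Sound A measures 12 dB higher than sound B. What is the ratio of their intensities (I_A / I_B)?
I_A/I_B = 10^(Δβ/10) = 15.85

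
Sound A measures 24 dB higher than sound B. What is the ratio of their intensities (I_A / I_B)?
I_A/I_B = 10^(Δβ/10) = 251.2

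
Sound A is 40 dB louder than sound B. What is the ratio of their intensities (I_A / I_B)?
I_A/I_B = 10^(Δβ/10) = 10000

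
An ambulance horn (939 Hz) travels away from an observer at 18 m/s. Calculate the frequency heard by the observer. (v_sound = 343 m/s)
f_obs = f·v/(v + v_s) = 892.2 Hz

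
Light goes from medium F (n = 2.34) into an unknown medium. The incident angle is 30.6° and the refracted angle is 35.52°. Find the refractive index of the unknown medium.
n₂ = n₁·sin θ₁ / sin θ₂ = 2.05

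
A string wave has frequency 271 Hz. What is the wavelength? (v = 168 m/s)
λ = v/f = 0.6199 m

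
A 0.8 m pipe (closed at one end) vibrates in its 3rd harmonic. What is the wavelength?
λₙ = 4L/n = 1.067 m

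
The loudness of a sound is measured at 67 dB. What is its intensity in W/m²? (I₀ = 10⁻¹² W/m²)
I = I₀·10^(β/10) = 5.01 × 10⁻⁶ W/m²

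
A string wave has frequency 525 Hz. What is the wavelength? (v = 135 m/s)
λ = v/f = 0.2571 m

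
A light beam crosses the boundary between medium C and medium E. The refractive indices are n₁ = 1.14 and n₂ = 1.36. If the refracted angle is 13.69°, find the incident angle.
sin θ₁ = (n₂/n₁)·sin θ₂ → θ₁ = 16.4°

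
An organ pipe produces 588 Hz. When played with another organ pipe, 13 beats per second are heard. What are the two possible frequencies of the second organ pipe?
f₂ = 588 ± 13 Hz → 601 Hz or 575 Hz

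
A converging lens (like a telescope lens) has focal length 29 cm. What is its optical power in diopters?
P = 1/f = 3.448 D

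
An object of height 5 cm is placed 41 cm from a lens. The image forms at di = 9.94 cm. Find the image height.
hi = (-di/do) × ho = -1.212 cm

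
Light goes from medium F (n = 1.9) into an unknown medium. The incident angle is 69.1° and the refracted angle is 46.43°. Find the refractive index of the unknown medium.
n₂ = n₁·sin θ₁ / sin θ₂ = 2.45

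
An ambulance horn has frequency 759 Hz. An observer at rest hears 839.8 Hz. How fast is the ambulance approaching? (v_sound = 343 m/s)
v_s = v·(1 − f/f_obs) = 33 m/s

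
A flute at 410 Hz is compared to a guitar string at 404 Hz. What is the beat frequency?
6 Hz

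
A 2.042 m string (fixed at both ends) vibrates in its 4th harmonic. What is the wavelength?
λₙ = 2L/n = 1.021 m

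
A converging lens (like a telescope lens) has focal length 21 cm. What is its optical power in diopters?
P = 1/f = 4.762 D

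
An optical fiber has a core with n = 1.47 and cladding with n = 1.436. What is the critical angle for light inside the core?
θc = arcsin(n_cladding/n_core) = 77.65°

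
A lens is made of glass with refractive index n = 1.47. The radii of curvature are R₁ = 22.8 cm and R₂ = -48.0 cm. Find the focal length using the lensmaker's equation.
1/f = (n − 1)(1/R₁ − 1/R₂) → f = 32.89 cm (converging lens)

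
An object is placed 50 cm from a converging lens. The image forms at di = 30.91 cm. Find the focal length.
1/f = 1/do + 1/di → f = 19.1 cm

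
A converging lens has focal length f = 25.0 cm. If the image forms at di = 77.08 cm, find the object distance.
1/do = 1/f − 1/di → do = 37 cm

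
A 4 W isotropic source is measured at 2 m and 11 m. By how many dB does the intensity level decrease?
Δβ = 20·log₁₀(r₂/r₁) = 14.81 dB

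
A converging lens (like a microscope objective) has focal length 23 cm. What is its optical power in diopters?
P = 1/f = 4.348 D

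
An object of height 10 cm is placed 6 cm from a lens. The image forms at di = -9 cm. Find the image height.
hi = (-di/do) × ho = 15 cm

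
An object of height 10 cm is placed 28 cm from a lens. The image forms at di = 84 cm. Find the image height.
hi = (-di/do) × ho = -30 cm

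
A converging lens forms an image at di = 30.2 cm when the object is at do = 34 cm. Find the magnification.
M = −di/do = -0.8882 (inverted image)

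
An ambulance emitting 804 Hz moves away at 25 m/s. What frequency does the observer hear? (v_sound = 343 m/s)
f_obs = f·v/(v + v_s) = 749.4 Hz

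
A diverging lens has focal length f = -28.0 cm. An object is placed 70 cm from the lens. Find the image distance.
1/di = 1/f − 1/do → di = -20 cm (virtual image)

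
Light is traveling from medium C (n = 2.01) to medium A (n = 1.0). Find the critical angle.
θc = arcsin(n₂/n₁) = 29.84°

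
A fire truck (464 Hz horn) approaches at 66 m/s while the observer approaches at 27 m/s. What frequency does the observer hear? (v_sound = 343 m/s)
f_obs = f·(v + v_o)/(v − v_s) = 619.8 Hz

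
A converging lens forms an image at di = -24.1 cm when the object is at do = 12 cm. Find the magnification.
M = −di/do = 2.008 (upright image)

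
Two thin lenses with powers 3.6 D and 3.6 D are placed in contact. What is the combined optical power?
P_total = P₁ + P₂ = 7.2 D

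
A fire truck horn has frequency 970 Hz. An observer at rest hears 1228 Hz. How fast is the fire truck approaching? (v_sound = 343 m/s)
v_s = v·(1 − f/f_obs) = 72.06 m/s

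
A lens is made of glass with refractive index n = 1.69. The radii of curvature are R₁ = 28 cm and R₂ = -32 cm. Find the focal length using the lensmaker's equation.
1/f = (n − 1)(1/R₁ − 1/R₂) → f = 21.64 cm (converging lens)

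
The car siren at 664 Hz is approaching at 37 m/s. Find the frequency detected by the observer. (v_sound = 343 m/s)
f_obs = f·v/(v − v_s) = 744.3 Hz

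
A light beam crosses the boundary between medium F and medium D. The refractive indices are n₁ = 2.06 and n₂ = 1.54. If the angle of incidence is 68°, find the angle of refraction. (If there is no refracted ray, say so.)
sin θ₂ = (n₁/n₂)·sin θ₁ = 1.24 > 1, so there is no refracted ray — the light undergoes total internal reflection.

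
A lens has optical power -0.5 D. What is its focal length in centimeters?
f = 1/P = -200 cm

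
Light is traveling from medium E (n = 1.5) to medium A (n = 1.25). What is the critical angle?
θc = arcsin(n₂/n₁) = 56.44°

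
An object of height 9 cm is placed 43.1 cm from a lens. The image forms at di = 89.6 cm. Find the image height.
hi = (-di/do) × ho = -18.71 cm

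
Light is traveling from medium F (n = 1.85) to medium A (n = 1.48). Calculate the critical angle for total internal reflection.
θc = arcsin(n₂/n₁) = 53.13°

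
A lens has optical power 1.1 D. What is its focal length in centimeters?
f = 1/P = 90.91 cm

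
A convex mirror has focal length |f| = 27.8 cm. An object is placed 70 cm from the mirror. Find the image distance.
f = −27.8 cm (convex); 1/di = 1/f − 1/do → di = -19.9 cm (virtual image, behind mirror)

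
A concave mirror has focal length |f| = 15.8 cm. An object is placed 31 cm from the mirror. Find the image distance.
f = +15.8 cm (concave); 1/di = 1/f − 1/do → di = 32.22 cm (real image, in front of mirror)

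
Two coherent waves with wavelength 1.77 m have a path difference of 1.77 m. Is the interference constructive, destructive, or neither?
constructive — path difference = 1λ, a whole number of wavelengths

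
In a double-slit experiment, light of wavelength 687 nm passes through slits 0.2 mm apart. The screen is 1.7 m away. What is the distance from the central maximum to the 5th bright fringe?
y = mλL/d = 29.2 mm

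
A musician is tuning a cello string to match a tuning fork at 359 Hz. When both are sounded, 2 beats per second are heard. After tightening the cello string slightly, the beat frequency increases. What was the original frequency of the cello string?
361 Hz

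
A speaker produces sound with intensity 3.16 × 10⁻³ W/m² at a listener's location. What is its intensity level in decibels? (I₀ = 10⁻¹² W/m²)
β = 10·log₁₀(I/I₀) = 95 dB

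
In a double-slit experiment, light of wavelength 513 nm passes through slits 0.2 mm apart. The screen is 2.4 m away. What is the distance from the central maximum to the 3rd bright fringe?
y = mλL/d = 18.47 mm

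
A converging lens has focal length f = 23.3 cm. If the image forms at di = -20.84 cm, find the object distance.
1/do = 1/f − 1/di → do = 11 cm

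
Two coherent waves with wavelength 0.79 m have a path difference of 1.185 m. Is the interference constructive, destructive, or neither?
destructive — path difference = 1.5λ, an odd multiple of λ/2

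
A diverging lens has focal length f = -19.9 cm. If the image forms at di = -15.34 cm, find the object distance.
1/do = 1/f − 1/di → do = 66.94 cm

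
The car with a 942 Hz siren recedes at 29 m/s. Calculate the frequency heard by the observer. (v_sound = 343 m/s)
f_obs = f·v/(v + v_s) = 868.6 Hz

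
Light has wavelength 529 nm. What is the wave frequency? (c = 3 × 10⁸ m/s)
f = c/λ = 5.671 × 10¹⁴ Hz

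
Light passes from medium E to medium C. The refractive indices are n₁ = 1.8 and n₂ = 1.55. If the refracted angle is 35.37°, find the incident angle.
sin θ₁ = (n₂/n₁)·sin θ₂ → θ₁ = 29.9°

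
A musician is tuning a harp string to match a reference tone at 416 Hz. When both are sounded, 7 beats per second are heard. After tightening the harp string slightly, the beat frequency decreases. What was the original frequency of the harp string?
409 Hz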